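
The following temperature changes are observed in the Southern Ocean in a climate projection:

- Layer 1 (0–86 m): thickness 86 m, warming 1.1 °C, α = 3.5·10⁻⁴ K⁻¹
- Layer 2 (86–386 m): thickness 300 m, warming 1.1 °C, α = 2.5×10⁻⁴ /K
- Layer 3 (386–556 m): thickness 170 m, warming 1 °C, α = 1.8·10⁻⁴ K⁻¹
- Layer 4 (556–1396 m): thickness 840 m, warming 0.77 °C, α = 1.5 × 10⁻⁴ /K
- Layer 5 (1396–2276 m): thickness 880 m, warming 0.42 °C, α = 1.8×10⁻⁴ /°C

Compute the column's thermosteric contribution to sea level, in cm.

31 cm

1.1 × 3.5×10⁻⁴ × 86 = 0.03311 m
300 × 2.5×10⁻⁴ × 1.1 = 0.08250 m
1.8×10⁻⁴ × 1 × 170 = 0.03060 m
Layer 4: 1.5×10⁻⁴ × 0.77 × 840 = 0.09702 m
1396–2276 m: 0.42 × 1.8×10⁻⁴ × 880 = 0.066528 m
Δh = 0.03311 + 0.08250 + 0.03060 + 0.09702 + 0.066528 = 0.309758 m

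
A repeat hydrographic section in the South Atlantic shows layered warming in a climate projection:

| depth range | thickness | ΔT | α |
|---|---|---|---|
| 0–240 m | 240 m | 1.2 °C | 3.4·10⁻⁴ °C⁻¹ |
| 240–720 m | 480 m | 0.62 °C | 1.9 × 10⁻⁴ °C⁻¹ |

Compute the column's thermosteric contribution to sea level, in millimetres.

240 × 3.4×10⁻⁴ × 1.2 = 0.09792 m
240–720 m: 480 × 0.62 × 1.9×10⁻⁴ = 0.056544 m
Δh = 0.09792 + 0.056544 = 0.154464 m

150 mm of thermosteric rise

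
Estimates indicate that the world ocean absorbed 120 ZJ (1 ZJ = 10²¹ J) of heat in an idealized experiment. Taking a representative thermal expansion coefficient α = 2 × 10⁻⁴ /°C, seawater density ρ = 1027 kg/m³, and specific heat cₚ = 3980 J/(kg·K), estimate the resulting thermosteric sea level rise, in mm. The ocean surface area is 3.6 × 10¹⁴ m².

16.3 mm

Per unit area: Q = 120×10²¹ / (3.6×10¹⁴) ≈ 3.333×10⁸ J/m²
Δh = αQ/(ρcₚ) = 2×10⁻⁴ × 3.333×10⁸ / (1027 × 3980) ≈ 0.016308 m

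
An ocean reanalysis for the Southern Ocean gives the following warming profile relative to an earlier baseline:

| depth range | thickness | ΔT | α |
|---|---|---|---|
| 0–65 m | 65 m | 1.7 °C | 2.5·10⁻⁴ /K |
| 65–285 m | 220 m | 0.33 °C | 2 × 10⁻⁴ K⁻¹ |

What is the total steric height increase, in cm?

about 4.21 cm

Layer 1: 1.7 × 65 × 2.5×10⁻⁴ = 0.027625 m
220 × 0.33 × 2×10⁻⁴ = 0.01452 m
Δh = 0.027625 + 0.01452 = 0.042145 m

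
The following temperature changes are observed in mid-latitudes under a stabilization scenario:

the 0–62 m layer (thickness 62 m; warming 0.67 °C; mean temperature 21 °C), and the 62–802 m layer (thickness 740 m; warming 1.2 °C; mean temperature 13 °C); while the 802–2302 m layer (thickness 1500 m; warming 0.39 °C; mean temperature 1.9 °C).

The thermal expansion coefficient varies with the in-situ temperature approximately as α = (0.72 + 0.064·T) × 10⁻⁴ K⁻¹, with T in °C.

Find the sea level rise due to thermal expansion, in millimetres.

Layer 1: α = (0.72 + 0.064×21)×10⁻⁴ = 2.064×10⁻⁴ K⁻¹
Layer 2: α = (0.72 + 0.064×13)×10⁻⁴ = 1.552×10⁻⁴ K⁻¹
Layer 3: α = (0.72 + 0.064×1.9)×10⁻⁴ = 0.8416×10⁻⁴ K⁻¹
0–62 m: 62 × 0.67 × 2.064×10⁻⁴ = 0.008573856 m
62–802 m: 740 × 1.2 × 1.552×10⁻⁴ = 0.1378176 m
0.8416×10⁻⁴ × 0.39 × 1500 = 0.0492336 m
Δh = 0.008573856 + 0.1378176 + 0.0492336 = 0.195625056 m ≈ 196 mm

196 mm of thermosteric rise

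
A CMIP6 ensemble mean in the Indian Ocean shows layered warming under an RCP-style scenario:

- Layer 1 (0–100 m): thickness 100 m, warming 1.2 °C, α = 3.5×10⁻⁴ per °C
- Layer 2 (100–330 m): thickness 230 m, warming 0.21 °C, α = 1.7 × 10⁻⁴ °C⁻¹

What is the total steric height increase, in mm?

Layer 1: 3.5×10⁻⁴ × 100 × 1.2 = 0.04200 m
0.21 × 1.7×10⁻⁴ × 230 = 0.008211 m
Δh = 0.04200 + 0.008211 = 0.050211 m ≈ 50 mm

50 mm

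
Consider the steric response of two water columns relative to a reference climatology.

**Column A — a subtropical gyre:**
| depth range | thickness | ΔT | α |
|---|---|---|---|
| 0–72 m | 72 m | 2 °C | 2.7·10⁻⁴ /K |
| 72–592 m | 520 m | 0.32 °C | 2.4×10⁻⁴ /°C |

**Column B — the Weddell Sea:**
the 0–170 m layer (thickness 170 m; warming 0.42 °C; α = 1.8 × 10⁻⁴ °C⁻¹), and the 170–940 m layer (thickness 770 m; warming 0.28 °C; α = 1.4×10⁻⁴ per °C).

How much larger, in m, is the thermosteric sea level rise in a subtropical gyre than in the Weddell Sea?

0.036 m larger

A 2.7×10⁻⁴ × 2 × 72 = 0.03888 m
A 520 × 2.4×10⁻⁴ × 0.32 = 0.039936 m
A total: 0.078816 m
B Layer 1: 170 × 0.42 × 1.8×10⁻⁴ = 0.012852 m
B 770 × 1.4×10⁻⁴ × 0.28 = 0.030184 m
B total: 0.043036 m
Difference: 0.078816 − 0.043036 = 0.03578 m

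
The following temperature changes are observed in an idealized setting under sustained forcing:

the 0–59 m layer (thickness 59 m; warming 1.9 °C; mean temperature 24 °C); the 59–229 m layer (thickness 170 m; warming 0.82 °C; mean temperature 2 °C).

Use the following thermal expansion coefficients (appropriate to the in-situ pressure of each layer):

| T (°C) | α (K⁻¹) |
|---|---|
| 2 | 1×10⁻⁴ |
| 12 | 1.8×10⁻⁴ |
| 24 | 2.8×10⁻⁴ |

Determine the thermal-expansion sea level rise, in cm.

Layer 1 at 24 °C → α = 2.8×10⁻⁴ K⁻¹
Layer 2 at 2 °C → α = 1×10⁻⁴ K⁻¹
0–59 m: 59 × 1.9 × 2.8×10⁻⁴ = 0.031388 m
0.82 × 170 × 1×10⁻⁴ = 0.01394 m
Δh = 0.031388 + 0.01394 = 0.045328 m

Δh ≈ 4.5 cm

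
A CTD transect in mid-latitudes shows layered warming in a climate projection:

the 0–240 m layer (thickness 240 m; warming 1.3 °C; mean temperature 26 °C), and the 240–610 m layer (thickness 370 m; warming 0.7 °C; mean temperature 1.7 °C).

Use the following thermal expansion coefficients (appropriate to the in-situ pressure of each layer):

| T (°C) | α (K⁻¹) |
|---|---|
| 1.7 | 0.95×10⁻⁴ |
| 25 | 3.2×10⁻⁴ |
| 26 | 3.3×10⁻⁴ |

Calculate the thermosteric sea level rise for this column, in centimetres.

12.8 cm

Layer 1 at 26 °C → α = 3.3×10⁻⁴ K⁻¹
Layer 2 at 1.7 °C → α = 0.95×10⁻⁴ K⁻¹
Layer 1: 1.3 × 3.3×10⁻⁴ × 240 = 0.10296 m
240–610 m: 0.95×10⁻⁴ × 0.7 × 370 = 0.024605 m
Δh = 0.10296 + 0.024605 = 0.127565 m ≈ 12.8 cm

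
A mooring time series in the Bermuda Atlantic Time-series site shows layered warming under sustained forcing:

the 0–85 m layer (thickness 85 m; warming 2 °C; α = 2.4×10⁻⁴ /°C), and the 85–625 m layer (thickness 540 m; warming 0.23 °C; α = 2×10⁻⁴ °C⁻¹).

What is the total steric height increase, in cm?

2.4×10⁻⁴ × 85 × 2 = 0.04080 m
85–625 m: 0.23 × 540 × 2×10⁻⁴ = 0.02484 m
Δh = 0.04080 + 0.02484 = 0.06564 m ≈ 6.56 cm

about 6.56 cm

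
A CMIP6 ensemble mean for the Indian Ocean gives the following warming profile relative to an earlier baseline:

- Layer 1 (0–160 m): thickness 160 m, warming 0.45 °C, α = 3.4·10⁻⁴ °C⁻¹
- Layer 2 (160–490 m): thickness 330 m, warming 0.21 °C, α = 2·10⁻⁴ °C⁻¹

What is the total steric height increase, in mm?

0.45 × 160 × 3.4×10⁻⁴ = 0.02448 m
Layer 2: 2×10⁻⁴ × 330 × 0.21 = 0.01386 m
Δh = 0.02448 + 0.01386 = 0.03834 m ≈ 38.3 mm

38.3 mm of thermosteric rise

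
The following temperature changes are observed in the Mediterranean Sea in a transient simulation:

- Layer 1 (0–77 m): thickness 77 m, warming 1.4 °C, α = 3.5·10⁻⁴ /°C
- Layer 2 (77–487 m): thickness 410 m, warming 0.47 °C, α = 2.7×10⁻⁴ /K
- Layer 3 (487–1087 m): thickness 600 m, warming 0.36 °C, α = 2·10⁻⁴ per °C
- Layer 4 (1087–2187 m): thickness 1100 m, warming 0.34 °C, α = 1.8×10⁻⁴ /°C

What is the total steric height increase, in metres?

Layer 1: 3.5×10⁻⁴ × 1.4 × 77 = 0.03773 m
77–487 m: 410 × 2.7×10⁻⁴ × 0.47 = 0.052029 m
Layer 3: 0.36 × 600 × 2×10⁻⁴ = 0.04320 m
1087–2187 m: 1100 × 0.34 × 1.8×10⁻⁴ = 0.06732 m
Δh = 0.03773 + 0.052029 + 0.04320 + 0.06732 = 0.200279 m ≈ 0.20 m

about 0.20 m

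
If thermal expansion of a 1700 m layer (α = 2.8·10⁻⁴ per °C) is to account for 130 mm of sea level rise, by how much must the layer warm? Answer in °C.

ΔT = Δh/(αH) = 0.13 / (2.8×10⁻⁴ × 1700) ≈ 0.2731 °C

ΔT ≈ 0.273 °C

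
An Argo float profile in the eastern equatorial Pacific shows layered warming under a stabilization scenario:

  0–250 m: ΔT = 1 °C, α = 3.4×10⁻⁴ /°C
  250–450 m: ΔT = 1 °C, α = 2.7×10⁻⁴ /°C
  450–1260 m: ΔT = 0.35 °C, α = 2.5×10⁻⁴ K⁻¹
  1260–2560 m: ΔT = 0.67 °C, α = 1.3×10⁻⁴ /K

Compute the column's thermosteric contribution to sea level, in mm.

3.4×10⁻⁴ × 250 × 1 = 0.08500 m
Layer 2: 200 × 2.7×10⁻⁴ × 1 = 0.05400 m
450–1260 m: 810 × 0.35 × 2.5×10⁻⁴ = 0.070875 m
Layer 4: 1300 × 0.67 × 1.3×10⁻⁴ = 0.11323 m
Δh = 0.08500 + 0.05400 + 0.070875 + 0.11323 = 0.323105 m ≈ 320 mm

Δh = 320 mm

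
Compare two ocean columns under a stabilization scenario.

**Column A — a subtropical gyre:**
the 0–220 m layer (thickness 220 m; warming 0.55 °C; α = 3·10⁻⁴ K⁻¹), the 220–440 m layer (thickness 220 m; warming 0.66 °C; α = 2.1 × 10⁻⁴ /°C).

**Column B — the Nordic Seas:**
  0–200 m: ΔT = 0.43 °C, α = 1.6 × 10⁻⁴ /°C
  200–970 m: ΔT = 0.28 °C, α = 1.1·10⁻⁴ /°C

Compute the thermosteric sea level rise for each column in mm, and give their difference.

A 0–220 m: 220 × 3×10⁻⁴ × 0.55 = 0.03630 m
A 0.66 × 2.1×10⁻⁴ × 220 = 0.030492 m
A total: 0.066792 m
B Layer 1: 1.6×10⁻⁴ × 0.43 × 200 = 0.01376 m
B 770 × 1.1×10⁻⁴ × 0.28 = 0.023716 m
B total: 0.037476 m
Difference: 0.066792 − 0.037476 = 0.029316 m

Δh_A ≈ 67 mm, Δh_B ≈ 37 mm; difference ≈ 29 mm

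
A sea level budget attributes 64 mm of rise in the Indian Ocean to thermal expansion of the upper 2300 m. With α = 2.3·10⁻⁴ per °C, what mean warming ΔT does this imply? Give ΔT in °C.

ΔT = Δh/(αH) = 0.064 / (2.3×10⁻⁴ × 2300) ≈ 0.1210 °C

ΔT ≈ 0.121 °C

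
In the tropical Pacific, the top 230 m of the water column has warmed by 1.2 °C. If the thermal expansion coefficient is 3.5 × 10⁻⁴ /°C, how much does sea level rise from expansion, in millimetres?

97 mm

Δh = αΔT·H = 3.5×10⁻⁴ × 1.2 × 230 = 0.09660 m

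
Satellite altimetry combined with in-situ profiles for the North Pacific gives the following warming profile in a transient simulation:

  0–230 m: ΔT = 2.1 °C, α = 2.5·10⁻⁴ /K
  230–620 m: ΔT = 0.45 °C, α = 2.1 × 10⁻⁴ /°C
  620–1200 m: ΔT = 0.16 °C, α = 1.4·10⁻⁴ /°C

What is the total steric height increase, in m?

0.171 m of thermosteric rise

0–230 m: 2.1 × 230 × 2.5×10⁻⁴ = 0.12075 m
Layer 2: 0.45 × 390 × 2.1×10⁻⁴ = 0.036855 m
580 × 0.16 × 1.4×10⁻⁴ = 0.012992 m
Δh = 0.12075 + 0.036855 + 0.012992 = 0.170597 m ≈ 0.171 m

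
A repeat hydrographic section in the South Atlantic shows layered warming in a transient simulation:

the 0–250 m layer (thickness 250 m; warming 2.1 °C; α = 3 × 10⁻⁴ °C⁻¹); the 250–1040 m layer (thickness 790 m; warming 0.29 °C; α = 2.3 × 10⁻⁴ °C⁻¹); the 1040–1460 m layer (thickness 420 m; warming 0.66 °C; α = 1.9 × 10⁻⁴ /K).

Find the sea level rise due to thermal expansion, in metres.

0.263 m of thermosteric rise

Layer 1: 2.1 × 250 × 3×10⁻⁴ = 0.15750 m
250–1040 m: 790 × 2.3×10⁻⁴ × 0.29 = 0.052693 m
1040–1460 m: 0.66 × 420 × 1.9×10⁻⁴ = 0.052668 m
Δh = 0.15750 + 0.052693 + 0.052668 = 0.262861 m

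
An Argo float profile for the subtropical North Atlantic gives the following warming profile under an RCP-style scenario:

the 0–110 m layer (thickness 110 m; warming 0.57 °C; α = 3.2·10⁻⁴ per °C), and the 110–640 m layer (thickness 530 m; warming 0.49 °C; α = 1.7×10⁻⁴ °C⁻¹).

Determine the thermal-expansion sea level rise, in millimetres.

about 64 mm

110 × 3.2×10⁻⁴ × 0.57 = 0.020064 m
Layer 2: 530 × 1.7×10⁻⁴ × 0.49 = 0.044149 m
Δh = 0.020064 + 0.044149 = 0.064213 m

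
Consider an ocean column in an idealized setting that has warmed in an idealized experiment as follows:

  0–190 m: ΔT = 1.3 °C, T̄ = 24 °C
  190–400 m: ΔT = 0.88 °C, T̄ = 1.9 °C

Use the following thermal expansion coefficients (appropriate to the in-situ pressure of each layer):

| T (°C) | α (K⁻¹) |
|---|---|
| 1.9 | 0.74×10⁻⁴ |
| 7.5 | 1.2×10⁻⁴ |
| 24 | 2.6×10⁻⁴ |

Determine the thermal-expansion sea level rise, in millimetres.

Layer 1 at 24 °C → α = 2.6×10⁻⁴ K⁻¹
Layer 2 at 1.9 °C → α = 0.74×10⁻⁴ K⁻¹
1.3 × 2.6×10⁻⁴ × 190 = 0.06422 m
0.88 × 0.74×10⁻⁴ × 210 = 0.0136752 m
Δh = 0.06422 + 0.0136752 = 0.0778952 m

about 77.9 mm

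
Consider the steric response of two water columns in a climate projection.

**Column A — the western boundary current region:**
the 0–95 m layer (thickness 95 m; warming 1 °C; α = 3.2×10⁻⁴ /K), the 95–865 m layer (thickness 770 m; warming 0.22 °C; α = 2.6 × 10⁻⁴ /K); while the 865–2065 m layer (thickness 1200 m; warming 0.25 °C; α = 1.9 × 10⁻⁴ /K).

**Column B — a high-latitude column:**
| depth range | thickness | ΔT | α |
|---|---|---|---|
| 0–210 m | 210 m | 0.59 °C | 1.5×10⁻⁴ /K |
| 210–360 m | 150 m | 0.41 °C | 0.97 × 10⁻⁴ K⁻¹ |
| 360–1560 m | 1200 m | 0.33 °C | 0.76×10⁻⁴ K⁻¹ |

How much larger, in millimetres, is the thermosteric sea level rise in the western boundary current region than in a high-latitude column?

A 0–95 m: 95 × 3.2×10⁻⁴ × 1 = 0.03040 m
A Layer 2: 770 × 0.22 × 2.6×10⁻⁴ = 0.044044 m
A 1200 × 1.9×10⁻⁴ × 0.25 = 0.05700 m
A total: 0.131444 m
B 1.5×10⁻⁴ × 210 × 0.59 = 0.018585 m
B 210–360 m: 0.41 × 150 × 0.97×10⁻⁴ = 0.0059655 m
B 360–1560 m: 0.33 × 1200 × 0.76×10⁻⁴ = 0.030096 m
B total: 0.0546465 m
Difference: 0.131444 − 0.0546465 = 0.0767975 m

77 mm larger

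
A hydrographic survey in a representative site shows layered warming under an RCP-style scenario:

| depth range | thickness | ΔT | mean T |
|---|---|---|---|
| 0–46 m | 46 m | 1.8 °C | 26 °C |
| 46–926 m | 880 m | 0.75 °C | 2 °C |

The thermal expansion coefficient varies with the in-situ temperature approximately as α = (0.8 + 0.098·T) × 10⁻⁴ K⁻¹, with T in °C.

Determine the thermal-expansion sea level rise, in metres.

Layer 1: α = (0.8 + 0.098×26)×10⁻⁴ = 3.348×10⁻⁴ K⁻¹
Layer 2: α = (0.8 + 0.098×2)×10⁻⁴ = 0.996×10⁻⁴ K⁻¹
46 × 3.348×10⁻⁴ × 1.8 = 0.02772144 m
Layer 2: 0.75 × 0.996×10⁻⁴ × 880 = 0.065736 m
Δh = 0.02772144 + 0.065736 = 0.09345744 m ≈ 0.0935 m

0.0935 m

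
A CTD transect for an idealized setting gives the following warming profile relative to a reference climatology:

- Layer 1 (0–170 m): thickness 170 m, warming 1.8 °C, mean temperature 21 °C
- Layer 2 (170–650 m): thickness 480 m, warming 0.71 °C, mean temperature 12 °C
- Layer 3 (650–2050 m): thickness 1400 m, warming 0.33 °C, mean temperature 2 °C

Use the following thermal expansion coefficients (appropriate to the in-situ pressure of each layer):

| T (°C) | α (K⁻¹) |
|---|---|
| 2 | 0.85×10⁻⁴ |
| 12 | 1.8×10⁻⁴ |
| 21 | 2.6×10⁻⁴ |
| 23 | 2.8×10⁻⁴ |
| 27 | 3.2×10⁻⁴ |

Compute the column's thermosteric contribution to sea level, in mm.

Layer 1 at 21 °C → α = 2.6×10⁻⁴ K⁻¹
Layer 2 at 12 °C → α = 1.8×10⁻⁴ K⁻¹
Layer 3 at 2 °C → α = 0.85×10⁻⁴ K⁻¹
Layer 1: 170 × 2.6×10⁻⁴ × 1.8 = 0.07956 m
0.71 × 480 × 1.8×10⁻⁴ = 0.061344 m
Layer 3: 0.33 × 1400 × 0.85×10⁻⁴ = 0.03927 m
Δh = 0.07956 + 0.061344 + 0.03927 = 0.180174 m ≈ 180 mm

180 mm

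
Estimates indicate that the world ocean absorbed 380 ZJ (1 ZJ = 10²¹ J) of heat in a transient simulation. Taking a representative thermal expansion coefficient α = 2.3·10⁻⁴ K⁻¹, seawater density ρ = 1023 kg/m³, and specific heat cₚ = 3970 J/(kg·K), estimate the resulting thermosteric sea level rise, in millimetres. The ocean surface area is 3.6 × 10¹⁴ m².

Δh = 59.8 mm

Per unit area: Q = 380×10²¹ / (3.6×10¹⁴) ≈ 1.056×10⁹ J/m²
Δh = αQ/(ρcₚ) = 2.3×10⁻⁴ × 1.056×10⁹ / (1023 × 3970) ≈ 0.059803 m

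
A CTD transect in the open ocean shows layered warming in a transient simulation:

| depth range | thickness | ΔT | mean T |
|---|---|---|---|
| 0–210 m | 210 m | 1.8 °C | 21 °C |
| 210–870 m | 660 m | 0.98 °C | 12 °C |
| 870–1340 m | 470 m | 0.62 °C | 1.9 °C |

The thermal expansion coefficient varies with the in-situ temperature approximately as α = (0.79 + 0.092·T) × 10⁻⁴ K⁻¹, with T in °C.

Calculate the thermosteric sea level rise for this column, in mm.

Layer 1: α = (0.79 + 0.092×21)×10⁻⁴ = 2.722×10⁻⁴ K⁻¹
Layer 2: α = (0.79 + 0.092×12)×10⁻⁴ = 1.894×10⁻⁴ K⁻¹
Layer 3: α = (0.79 + 0.092×1.9)×10⁻⁴ = 0.9648×10⁻⁴ K⁻¹
Layer 1: 2.722×10⁻⁴ × 210 × 1.8 = 0.1028916 m
Layer 2: 0.98 × 660 × 1.894×10⁻⁴ = 0.12250392 m
870–1340 m: 470 × 0.62 × 0.9648×10⁻⁴ = 0.028114272 m
Δh = 0.1028916 + 0.12250392 + 0.028114272 = 0.253509792 m ≈ 254 mm

Δh ≈ 254 mm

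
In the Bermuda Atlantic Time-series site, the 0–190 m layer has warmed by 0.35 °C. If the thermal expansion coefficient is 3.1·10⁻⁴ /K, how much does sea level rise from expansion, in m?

Δh = αΔT·H = 3.1×10⁻⁴ × 0.35 × 190 = 0.020615 m

Δh ≈ 0.021 m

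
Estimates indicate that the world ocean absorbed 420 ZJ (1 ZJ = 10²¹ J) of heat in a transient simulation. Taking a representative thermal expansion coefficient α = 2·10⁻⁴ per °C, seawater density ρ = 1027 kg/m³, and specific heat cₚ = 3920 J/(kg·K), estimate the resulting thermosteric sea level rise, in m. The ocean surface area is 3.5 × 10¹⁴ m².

0.0596 m

Per unit area: Q = 420×10²¹ / (3.5×10¹⁴) = 1.2×10⁹ J/m²
Δh = αQ/(ρcₚ) = 2×10⁻⁴ × 1.2×10⁹ / (1027 × 3920) ≈ 0.059615 m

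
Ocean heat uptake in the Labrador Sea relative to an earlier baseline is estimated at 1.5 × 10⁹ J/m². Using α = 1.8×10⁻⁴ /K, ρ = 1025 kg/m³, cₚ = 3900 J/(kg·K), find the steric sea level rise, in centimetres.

Δh ≈ 6.75 cm

Δh = αQ/(ρcₚ) = 1.8×10⁻⁴ × 1.5×10⁹ / (1025 × 3900) ≈ 0.067542 m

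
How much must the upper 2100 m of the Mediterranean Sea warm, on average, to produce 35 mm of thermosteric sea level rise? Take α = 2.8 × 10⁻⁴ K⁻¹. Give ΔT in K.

0.060 K

ΔT = Δh/(αH) = 0.035 / (2.8×10⁻⁴ × 2100) ≈ 0.05952 K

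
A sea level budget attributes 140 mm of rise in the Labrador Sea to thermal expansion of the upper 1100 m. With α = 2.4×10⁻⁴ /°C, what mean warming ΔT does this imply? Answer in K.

ΔT ≈ 0.530 K

ΔT = Δh/(αH) = 0.14 / (2.4×10⁻⁴ × 1100) ≈ 0.5303 K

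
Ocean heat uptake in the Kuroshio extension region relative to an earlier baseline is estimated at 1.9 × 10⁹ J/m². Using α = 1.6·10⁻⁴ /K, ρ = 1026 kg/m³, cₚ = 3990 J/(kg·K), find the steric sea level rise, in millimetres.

Δh = αQ/(ρcₚ) = 1.6×10⁻⁴ × 1.9×10⁹ / (1026 × 3990) ≈ 0.07426 m

74 mm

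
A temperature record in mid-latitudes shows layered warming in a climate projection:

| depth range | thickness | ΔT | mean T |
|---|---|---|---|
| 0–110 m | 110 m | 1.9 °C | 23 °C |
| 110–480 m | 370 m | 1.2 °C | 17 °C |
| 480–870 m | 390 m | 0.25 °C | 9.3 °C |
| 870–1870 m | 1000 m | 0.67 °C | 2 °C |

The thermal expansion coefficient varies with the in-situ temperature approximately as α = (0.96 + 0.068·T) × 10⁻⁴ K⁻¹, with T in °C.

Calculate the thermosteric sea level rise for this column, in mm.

about 236 mm

Layer 1: α = (0.96 + 0.068×23)×10⁻⁴ = 2.524×10⁻⁴ K⁻¹
Layer 2: α = (0.96 + 0.068×17)×10⁻⁴ = 2.116×10⁻⁴ K⁻¹
Layer 3: α = (0.96 + 0.068×9.3)×10⁻⁴ = 1.5924×10⁻⁴ K⁻¹
Layer 4: α = (0.96 + 0.068×2)×10⁻⁴ = 1.096×10⁻⁴ K⁻¹
Layer 1: 2.524×10⁻⁴ × 1.9 × 110 = 0.0527516 m
2.116×10⁻⁴ × 370 × 1.2 = 0.0939504 m
0.25 × 1.5924×10⁻⁴ × 390 = 0.0155259 m
0.67 × 1000 × 1.096×10⁻⁴ = 0.073432 m
Δh = 0.0527516 + 0.0939504 + 0.0155259 + 0.073432 = 0.2356599 m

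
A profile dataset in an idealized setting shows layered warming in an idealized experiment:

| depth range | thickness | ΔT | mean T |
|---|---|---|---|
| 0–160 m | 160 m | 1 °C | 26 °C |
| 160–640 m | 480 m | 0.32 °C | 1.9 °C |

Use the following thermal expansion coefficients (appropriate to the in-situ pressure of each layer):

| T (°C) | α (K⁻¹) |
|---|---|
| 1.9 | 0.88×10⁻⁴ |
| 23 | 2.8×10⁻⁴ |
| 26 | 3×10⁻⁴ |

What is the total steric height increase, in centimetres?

6.2 cm

Layer 1 at 26 °C → α = 3×10⁻⁴ K⁻¹
Layer 2 at 1.9 °C → α = 0.88×10⁻⁴ K⁻¹
Layer 1: 3×10⁻⁴ × 1 × 160 = 0.04800 m
160–640 m: 0.88×10⁻⁴ × 480 × 0.32 = 0.0135168 m
Δh = 0.04800 + 0.0135168 = 0.0615168 m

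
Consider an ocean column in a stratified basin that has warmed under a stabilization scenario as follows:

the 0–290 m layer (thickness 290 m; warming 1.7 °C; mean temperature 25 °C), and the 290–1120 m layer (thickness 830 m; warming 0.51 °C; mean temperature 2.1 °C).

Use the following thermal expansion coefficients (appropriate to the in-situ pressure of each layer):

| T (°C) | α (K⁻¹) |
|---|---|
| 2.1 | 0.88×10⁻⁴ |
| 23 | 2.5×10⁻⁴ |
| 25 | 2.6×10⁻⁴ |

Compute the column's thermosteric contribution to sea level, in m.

Layer 1 at 25 °C → α = 2.6×10⁻⁴ K⁻¹
Layer 2 at 2.1 °C → α = 0.88×10⁻⁴ K⁻¹
0–290 m: 2.6×10⁻⁴ × 290 × 1.7 = 0.12818 m
0.51 × 830 × 0.88×10⁻⁴ = 0.0372504 m
Δh = 0.12818 + 0.0372504 = 0.1654304 m

0.165 m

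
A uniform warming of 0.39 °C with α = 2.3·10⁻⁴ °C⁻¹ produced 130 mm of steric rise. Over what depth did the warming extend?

H = Δh/(αΔT) = 0.13 / (2.3×10⁻⁴ × 0.39) ≈ 1449 m

about 1400 m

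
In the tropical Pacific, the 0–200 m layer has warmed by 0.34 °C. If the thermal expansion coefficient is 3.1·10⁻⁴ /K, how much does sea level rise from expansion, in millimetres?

about 21.1 mm

Δh = αΔT·H = 3.1×10⁻⁴ × 0.34 × 200 = 0.02108 m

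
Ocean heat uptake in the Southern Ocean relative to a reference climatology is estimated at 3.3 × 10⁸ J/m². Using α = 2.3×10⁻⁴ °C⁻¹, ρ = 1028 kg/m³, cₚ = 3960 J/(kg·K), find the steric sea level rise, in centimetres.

Δh = αQ/(ρcₚ) = 2.3×10⁻⁴ × 3.3×10⁸ / (1028 × 3960) ≈ 0.018645 m

Δh ≈ 1.86 cm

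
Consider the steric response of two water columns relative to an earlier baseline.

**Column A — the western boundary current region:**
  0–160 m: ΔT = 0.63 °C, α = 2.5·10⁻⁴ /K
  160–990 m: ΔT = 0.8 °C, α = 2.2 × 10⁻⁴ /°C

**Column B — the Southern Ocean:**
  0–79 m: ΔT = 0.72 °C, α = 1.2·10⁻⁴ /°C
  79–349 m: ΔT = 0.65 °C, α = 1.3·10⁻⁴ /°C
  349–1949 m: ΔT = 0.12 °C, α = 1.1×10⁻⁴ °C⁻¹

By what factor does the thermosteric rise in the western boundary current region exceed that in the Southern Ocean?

3.4

A Layer 1: 0.63 × 160 × 2.5×10⁻⁴ = 0.02520 m
A Layer 2: 0.8 × 2.2×10⁻⁴ × 830 = 0.14608 m
A total: 0.17128 m
B 79 × 1.2×10⁻⁴ × 0.72 = 0.0068256 m
B 0.65 × 270 × 1.3×10⁻⁴ = 0.022815 m
B Layer 3: 1.1×10⁻⁴ × 1600 × 0.12 = 0.02112 m
B total: 0.0507606 m
Ratio: 0.17128 / 0.0507606 ≈ 3.374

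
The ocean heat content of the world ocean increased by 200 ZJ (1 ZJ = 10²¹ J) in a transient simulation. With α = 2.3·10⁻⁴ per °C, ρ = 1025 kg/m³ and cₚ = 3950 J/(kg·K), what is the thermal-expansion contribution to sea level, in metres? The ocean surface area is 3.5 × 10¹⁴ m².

0.032 m of thermosteric rise

Per unit area: Q = 200×10²¹ / (3.5×10¹⁴) ≈ 5.714×10⁸ J/m²
Δh = αQ/(ρcₚ) = 2.3×10⁻⁴ × 5.714×10⁸ / (1025 × 3950) ≈ 0.03246 m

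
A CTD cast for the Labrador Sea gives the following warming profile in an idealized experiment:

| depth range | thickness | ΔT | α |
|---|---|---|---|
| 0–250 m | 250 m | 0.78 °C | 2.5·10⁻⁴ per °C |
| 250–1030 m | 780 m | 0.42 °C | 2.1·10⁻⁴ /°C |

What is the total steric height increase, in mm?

Layer 1: 2.5×10⁻⁴ × 250 × 0.78 = 0.04875 m
250–1030 m: 0.42 × 2.1×10⁻⁴ × 780 = 0.068796 m
Δh = 0.04875 + 0.068796 = 0.117546 m ≈ 120 mm

about 120 mm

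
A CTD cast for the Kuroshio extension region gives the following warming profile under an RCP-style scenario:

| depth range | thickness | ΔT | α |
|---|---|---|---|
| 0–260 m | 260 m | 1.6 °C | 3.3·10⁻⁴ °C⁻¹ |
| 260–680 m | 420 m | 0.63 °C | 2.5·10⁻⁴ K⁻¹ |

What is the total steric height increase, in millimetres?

0–260 m: 1.6 × 260 × 3.3×10⁻⁴ = 0.13728 m
Layer 2: 0.63 × 2.5×10⁻⁴ × 420 = 0.06615 m
Δh = 0.13728 + 0.06615 = 0.20343 m ≈ 203 mm

Δh = 203 mm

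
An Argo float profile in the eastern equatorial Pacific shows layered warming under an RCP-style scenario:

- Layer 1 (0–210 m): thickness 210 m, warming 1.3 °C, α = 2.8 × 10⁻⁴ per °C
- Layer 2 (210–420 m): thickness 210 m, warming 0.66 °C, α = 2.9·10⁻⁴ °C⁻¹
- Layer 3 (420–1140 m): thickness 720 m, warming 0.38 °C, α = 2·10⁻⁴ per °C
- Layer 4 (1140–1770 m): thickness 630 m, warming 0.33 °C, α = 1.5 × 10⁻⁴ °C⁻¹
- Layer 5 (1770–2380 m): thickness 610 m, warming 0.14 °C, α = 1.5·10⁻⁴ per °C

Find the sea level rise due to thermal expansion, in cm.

Δh ≈ 22 cm

1.3 × 2.8×10⁻⁴ × 210 = 0.07644 m
Layer 2: 210 × 0.66 × 2.9×10⁻⁴ = 0.040194 m
420–1140 m: 2×10⁻⁴ × 0.38 × 720 = 0.05472 m
1140–1770 m: 630 × 1.5×10⁻⁴ × 0.33 = 0.031185 m
610 × 1.5×10⁻⁴ × 0.14 = 0.01281 m
Δh = 0.07644 + 0.040194 + 0.05472 + 0.031185 + 0.01281 = 0.215349 m ≈ 22 cm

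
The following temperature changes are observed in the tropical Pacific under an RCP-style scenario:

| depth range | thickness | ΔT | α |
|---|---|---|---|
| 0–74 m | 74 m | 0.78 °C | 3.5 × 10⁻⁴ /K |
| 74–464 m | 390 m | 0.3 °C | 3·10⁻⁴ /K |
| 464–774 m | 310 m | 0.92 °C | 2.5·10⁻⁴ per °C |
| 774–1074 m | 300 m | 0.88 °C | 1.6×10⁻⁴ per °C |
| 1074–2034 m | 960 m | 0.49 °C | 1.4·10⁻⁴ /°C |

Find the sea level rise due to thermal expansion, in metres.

0.23 m

74 × 0.78 × 3.5×10⁻⁴ = 0.020202 m
74–464 m: 390 × 0.3 × 3×10⁻⁴ = 0.03510 m
0.92 × 2.5×10⁻⁴ × 310 = 0.07130 m
774–1074 m: 300 × 0.88 × 1.6×10⁻⁴ = 0.04224 m
Layer 5: 960 × 0.49 × 1.4×10⁻⁴ = 0.065856 m
Δh = 0.020202 + 0.03510 + 0.07130 + 0.04224 + 0.065856 = 0.234698 m ≈ 0.23 m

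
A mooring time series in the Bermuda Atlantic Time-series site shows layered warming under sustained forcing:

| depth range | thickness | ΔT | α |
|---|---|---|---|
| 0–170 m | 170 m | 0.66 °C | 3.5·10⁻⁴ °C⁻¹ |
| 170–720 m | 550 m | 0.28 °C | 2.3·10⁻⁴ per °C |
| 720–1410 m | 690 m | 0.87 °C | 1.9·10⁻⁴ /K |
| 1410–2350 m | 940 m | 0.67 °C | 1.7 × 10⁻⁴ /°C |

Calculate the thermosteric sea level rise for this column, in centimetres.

Δh ≈ 29.6 cm

3.5×10⁻⁴ × 0.66 × 170 = 0.03927 m
170–720 m: 2.3×10⁻⁴ × 550 × 0.28 = 0.03542 m
0.87 × 1.9×10⁻⁴ × 690 = 0.114057 m
0.67 × 1.7×10⁻⁴ × 940 = 0.107066 m
Δh = 0.03927 + 0.03542 + 0.114057 + 0.107066 = 0.295813 m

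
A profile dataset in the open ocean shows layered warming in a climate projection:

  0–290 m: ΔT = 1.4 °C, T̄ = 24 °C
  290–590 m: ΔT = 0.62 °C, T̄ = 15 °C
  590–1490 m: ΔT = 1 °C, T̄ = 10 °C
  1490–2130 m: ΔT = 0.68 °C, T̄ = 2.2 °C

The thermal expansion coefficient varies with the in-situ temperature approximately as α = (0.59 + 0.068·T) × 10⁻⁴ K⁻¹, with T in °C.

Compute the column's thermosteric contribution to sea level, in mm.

Layer 1: α = (0.59 + 0.068×24)×10⁻⁴ = 2.222×10⁻⁴ K⁻¹
Layer 2: α = (0.59 + 0.068×15)×10⁻⁴ = 1.61×10⁻⁴ K⁻¹
Layer 3: α = (0.59 + 0.068×10)×10⁻⁴ = 1.27×10⁻⁴ K⁻¹
Layer 4: α = (0.59 + 0.068×2.2)×10⁻⁴ = 0.7396×10⁻⁴ K⁻¹
Layer 1: 2.222×10⁻⁴ × 1.4 × 290 = 0.0902132 m
290–590 m: 300 × 1.61×10⁻⁴ × 0.62 = 0.029946 m
Layer 3: 1 × 900 × 1.27×10⁻⁴ = 0.11430 m
640 × 0.68 × 0.7396×10⁻⁴ = 0.032187392 m
Δh = 0.0902132 + 0.029946 + 0.11430 + 0.032187392 = 0.266646592 m ≈ 267 mm

Δh ≈ 267 mm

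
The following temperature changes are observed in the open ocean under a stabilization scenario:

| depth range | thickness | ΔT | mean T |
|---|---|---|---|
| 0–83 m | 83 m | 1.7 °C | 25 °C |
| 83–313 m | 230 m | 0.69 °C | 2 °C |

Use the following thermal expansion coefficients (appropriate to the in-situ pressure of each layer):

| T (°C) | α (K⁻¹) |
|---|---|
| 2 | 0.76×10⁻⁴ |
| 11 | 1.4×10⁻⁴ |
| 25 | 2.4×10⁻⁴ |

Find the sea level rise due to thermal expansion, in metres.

Δh = 0.046 m

Layer 1 at 25 °C → α = 2.4×10⁻⁴ K⁻¹
Layer 2 at 2 °C → α = 0.76×10⁻⁴ K⁻¹
1.7 × 2.4×10⁻⁴ × 83 = 0.033864 m
Layer 2: 230 × 0.76×10⁻⁴ × 0.69 = 0.0120612 m
Δh = 0.033864 + 0.0120612 = 0.0459252 m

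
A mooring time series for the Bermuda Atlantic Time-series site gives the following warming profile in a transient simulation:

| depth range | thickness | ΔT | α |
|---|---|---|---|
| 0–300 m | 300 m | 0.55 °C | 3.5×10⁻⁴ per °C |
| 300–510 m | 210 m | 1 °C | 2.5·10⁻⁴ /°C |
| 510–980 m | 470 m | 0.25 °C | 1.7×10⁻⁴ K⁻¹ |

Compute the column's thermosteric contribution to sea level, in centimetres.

Layer 1: 0.55 × 300 × 3.5×10⁻⁴ = 0.05775 m
Layer 2: 210 × 2.5×10⁻⁴ × 1 = 0.05250 m
1.7×10⁻⁴ × 470 × 0.25 = 0.019975 m
Δh = 0.05775 + 0.05250 + 0.019975 = 0.130225 m ≈ 13 cm

Δh = 13 cm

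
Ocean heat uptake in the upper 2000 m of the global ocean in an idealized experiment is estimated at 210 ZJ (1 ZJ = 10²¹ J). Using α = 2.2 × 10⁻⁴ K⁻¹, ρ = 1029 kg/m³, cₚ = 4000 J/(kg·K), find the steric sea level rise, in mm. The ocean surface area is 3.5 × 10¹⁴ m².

Per unit area: Q = 210×10²¹ / (3.5×10¹⁴) = 6×10⁸ J/m²
Δh = αQ/(ρcₚ) = 2.2×10⁻⁴ × 6×10⁸ / (1029 × 4000) ≈ 0.03207 m

32.1 mm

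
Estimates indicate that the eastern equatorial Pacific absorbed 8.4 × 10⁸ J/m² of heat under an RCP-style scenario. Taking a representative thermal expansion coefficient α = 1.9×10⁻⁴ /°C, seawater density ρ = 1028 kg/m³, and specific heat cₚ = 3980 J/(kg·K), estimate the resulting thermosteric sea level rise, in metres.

0.039 m

Δh = αQ/(ρcₚ) = 1.9×10⁻⁴ × 8.4×10⁸ / (1028 × 3980) ≈ 0.039008 m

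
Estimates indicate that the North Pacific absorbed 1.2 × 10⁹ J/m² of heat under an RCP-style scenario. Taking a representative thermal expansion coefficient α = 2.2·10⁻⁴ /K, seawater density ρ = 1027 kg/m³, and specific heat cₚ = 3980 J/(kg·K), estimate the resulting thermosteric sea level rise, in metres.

Δh = αQ/(ρcₚ) = 2.2×10⁻⁴ × 1.2×10⁹ / (1027 × 3980) ≈ 0.064588 m

0.0646 m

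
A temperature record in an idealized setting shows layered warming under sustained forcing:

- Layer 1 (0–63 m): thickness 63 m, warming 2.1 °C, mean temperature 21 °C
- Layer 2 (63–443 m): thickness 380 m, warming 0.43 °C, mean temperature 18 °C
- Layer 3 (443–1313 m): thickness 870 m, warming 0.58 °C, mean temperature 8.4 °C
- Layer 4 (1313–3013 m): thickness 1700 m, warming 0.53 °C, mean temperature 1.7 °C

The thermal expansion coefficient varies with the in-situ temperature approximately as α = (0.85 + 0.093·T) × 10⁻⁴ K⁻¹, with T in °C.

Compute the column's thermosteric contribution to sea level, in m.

0.251 m

Layer 1: α = (0.85 + 0.093×21)×10⁻⁴ = 2.803×10⁻⁴ K⁻¹
Layer 2: α = (0.85 + 0.093×18)×10⁻⁴ = 2.524×10⁻⁴ K⁻¹
Layer 3: α = (0.85 + 0.093×8.4)×10⁻⁴ = 1.6312×10⁻⁴ K⁻¹
Layer 4: α = (0.85 + 0.093×1.7)×10⁻⁴ = 1.0081×10⁻⁴ K⁻¹
2.1 × 63 × 2.803×10⁻⁴ = 0.03708369 m
63–443 m: 380 × 2.524×10⁻⁴ × 0.43 = 0.04124216 m
443–1313 m: 1.6312×10⁻⁴ × 0.58 × 870 = 0.082310352 m
1313–3013 m: 1700 × 0.53 × 1.0081×10⁻⁴ = 0.09082981 m
Δh = 0.03708369 + 0.04124216 + 0.082310352 + 0.09082981 = 0.251466012 m ≈ 0.251 m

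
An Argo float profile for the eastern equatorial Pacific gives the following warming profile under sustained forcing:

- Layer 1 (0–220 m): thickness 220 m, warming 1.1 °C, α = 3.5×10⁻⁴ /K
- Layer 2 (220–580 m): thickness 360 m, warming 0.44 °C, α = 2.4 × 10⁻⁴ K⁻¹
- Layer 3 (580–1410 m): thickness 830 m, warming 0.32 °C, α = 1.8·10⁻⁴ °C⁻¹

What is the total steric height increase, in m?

Δh ≈ 0.171 m

220 × 3.5×10⁻⁴ × 1.1 = 0.08470 m
0.44 × 360 × 2.4×10⁻⁴ = 0.038016 m
Layer 3: 1.8×10⁻⁴ × 830 × 0.32 = 0.047808 m
Δh = 0.08470 + 0.038016 + 0.047808 = 0.170524 m ≈ 0.171 m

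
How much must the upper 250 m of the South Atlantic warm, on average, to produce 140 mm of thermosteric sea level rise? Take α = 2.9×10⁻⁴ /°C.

ΔT = Δh/(αH) = 0.14 / (2.9×10⁻⁴ × 250) ≈ 1.931 K

ΔT ≈ 1.93 K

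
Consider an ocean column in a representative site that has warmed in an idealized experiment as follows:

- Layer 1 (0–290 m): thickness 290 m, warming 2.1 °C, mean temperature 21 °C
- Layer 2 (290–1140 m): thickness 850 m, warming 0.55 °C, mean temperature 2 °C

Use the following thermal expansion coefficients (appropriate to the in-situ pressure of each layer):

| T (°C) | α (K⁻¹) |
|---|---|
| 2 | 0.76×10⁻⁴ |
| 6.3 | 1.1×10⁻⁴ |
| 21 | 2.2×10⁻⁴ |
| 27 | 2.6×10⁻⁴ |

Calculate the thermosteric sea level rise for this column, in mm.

Δh ≈ 170 mm

Layer 1 at 21 °C → α = 2.2×10⁻⁴ K⁻¹
Layer 2 at 2 °C → α = 0.76×10⁻⁴ K⁻¹
2.2×10⁻⁴ × 2.1 × 290 = 0.13398 m
0.76×10⁻⁴ × 0.55 × 850 = 0.03553 m
Δh = 0.13398 + 0.03553 = 0.16951 m ≈ 170 mm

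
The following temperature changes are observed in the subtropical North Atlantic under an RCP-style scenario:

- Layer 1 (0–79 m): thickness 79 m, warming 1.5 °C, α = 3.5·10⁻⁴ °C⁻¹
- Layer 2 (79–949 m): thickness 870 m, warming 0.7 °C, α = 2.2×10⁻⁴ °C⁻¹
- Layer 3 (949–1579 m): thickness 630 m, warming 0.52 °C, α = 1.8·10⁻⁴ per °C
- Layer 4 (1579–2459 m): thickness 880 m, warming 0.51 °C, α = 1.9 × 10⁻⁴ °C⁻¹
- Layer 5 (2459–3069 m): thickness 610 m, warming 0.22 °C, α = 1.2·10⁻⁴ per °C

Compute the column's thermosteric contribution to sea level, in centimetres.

1.5 × 3.5×10⁻⁴ × 79 = 0.041475 m
Layer 2: 870 × 0.7 × 2.2×10⁻⁴ = 0.13398 m
Layer 3: 0.52 × 1.8×10⁻⁴ × 630 = 0.058968 m
1579–2459 m: 880 × 0.51 × 1.9×10⁻⁴ = 0.085272 m
Layer 5: 0.22 × 1.2×10⁻⁴ × 610 = 0.016104 m
Δh = 0.041475 + 0.13398 + 0.058968 + 0.085272 + 0.016104 = 0.335799 m ≈ 33.6 cm

33.6 cm of thermosteric rise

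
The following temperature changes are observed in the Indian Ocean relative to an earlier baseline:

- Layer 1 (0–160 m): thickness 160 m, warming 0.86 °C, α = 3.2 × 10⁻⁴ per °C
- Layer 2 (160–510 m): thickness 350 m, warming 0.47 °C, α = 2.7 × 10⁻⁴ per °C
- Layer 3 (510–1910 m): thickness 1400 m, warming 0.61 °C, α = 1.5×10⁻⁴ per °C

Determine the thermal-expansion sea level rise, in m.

Δh = 0.22 m

0–160 m: 160 × 0.86 × 3.2×10⁻⁴ = 0.044032 m
160–510 m: 350 × 2.7×10⁻⁴ × 0.47 = 0.044415 m
Layer 3: 1400 × 0.61 × 1.5×10⁻⁴ = 0.12810 m
Δh = 0.044032 + 0.044415 + 0.12810 = 0.216547 m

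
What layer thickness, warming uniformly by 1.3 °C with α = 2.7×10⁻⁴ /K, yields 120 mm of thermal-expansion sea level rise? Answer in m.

H ≈ 340 m

H = Δh/(αΔT) = 0.12 / (2.7×10⁻⁴ × 1.3) ≈ 341.9 m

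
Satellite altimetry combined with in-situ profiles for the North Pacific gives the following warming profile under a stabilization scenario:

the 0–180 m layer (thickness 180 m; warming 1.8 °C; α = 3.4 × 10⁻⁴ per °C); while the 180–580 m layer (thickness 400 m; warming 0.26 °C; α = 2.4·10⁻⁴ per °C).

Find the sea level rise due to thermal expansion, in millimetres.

135 mm

1.8 × 180 × 3.4×10⁻⁴ = 0.11016 m
400 × 0.26 × 2.4×10⁻⁴ = 0.02496 m
Δh = 0.11016 + 0.02496 = 0.13512 m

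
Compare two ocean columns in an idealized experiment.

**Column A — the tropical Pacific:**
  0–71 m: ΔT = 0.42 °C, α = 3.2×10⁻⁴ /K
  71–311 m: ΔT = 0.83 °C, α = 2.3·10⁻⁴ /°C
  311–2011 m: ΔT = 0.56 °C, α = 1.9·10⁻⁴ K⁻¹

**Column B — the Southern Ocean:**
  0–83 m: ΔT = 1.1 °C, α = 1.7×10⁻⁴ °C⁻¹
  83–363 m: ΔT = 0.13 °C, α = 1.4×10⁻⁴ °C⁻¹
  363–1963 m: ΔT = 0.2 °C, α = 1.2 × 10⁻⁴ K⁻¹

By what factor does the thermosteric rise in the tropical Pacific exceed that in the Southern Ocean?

≈ 4.0×

A 0–71 m: 71 × 3.2×10⁻⁴ × 0.42 = 0.0095424 m
A Layer 2: 0.83 × 240 × 2.3×10⁻⁴ = 0.045816 m
A 311–2011 m: 1.9×10⁻⁴ × 0.56 × 1700 = 0.18088 m
A total: 0.2362384 m
B 83 × 1.1 × 1.7×10⁻⁴ = 0.015521 m
B Layer 2: 1.4×10⁻⁴ × 280 × 0.13 = 0.005096 m
B 1600 × 0.2 × 1.2×10⁻⁴ = 0.03840 m
B total: 0.059017 m
Ratio: 0.2362384 / 0.059017 ≈ 4.003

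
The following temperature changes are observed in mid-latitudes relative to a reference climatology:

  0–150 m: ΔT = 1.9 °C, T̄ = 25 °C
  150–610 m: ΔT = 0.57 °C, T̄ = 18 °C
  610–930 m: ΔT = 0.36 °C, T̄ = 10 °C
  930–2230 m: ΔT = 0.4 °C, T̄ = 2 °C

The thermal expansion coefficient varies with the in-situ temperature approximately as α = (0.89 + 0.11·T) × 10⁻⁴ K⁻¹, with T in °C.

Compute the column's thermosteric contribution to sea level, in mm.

Layer 1: α = (0.89 + 0.11×25)×10⁻⁴ = 3.64×10⁻⁴ K⁻¹
Layer 2: α = (0.89 + 0.11×18)×10⁻⁴ = 2.87×10⁻⁴ K⁻¹
Layer 3: α = (0.89 + 0.11×10)×10⁻⁴ = 1.99×10⁻⁴ K⁻¹
Layer 4: α = (0.89 + 0.11×2)×10⁻⁴ = 1.11×10⁻⁴ K⁻¹
0–150 m: 3.64×10⁻⁴ × 150 × 1.9 = 0.10374 m
2.87×10⁻⁴ × 0.57 × 460 = 0.0752514 m
1.99×10⁻⁴ × 0.36 × 320 = 0.0229248 m
0.4 × 1.11×10⁻⁴ × 1300 = 0.05772 m
Δh = 0.10374 + 0.0752514 + 0.0229248 + 0.05772 = 0.2596362 m

260 mm of thermosteric rise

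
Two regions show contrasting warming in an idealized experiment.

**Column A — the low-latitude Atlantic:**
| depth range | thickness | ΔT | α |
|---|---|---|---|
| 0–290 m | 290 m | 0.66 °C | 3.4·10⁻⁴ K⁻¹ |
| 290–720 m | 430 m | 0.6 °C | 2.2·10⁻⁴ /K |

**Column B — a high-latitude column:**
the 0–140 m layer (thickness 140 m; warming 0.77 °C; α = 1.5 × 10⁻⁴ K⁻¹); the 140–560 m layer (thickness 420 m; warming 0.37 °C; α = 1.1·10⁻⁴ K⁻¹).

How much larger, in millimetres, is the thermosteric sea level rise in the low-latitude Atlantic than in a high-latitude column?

89 mm

A Layer 1: 3.4×10⁻⁴ × 0.66 × 290 = 0.065076 m
A 290–720 m: 430 × 2.2×10⁻⁴ × 0.6 = 0.05676 m
A total: 0.121836 m
B Layer 1: 1.5×10⁻⁴ × 140 × 0.77 = 0.01617 m
B 420 × 0.37 × 1.1×10⁻⁴ = 0.017094 m
B total: 0.033264 m
Difference: 0.121836 − 0.033264 = 0.088572 m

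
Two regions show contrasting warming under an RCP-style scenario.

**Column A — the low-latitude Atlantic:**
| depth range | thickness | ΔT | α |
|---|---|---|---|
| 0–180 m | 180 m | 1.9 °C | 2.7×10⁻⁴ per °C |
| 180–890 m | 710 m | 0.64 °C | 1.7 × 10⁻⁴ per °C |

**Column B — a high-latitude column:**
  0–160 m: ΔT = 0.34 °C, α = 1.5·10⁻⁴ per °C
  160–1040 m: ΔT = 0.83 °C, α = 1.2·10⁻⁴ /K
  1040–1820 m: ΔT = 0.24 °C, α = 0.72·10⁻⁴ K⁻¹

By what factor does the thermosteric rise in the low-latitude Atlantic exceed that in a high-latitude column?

≈ 1.55×

A Layer 1: 180 × 2.7×10⁻⁴ × 1.9 = 0.09234 m
A 1.7×10⁻⁴ × 0.64 × 710 = 0.077248 m
A total: 0.169588 m
B 0–160 m: 160 × 1.5×10⁻⁴ × 0.34 = 0.00816 m
B Layer 2: 880 × 1.2×10⁻⁴ × 0.83 = 0.087648 m
B 780 × 0.24 × 0.72×10⁻⁴ = 0.0134784 m
B total: 0.1092864 m
Ratio: 0.169588 / 0.1092864 ≈ 1.552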